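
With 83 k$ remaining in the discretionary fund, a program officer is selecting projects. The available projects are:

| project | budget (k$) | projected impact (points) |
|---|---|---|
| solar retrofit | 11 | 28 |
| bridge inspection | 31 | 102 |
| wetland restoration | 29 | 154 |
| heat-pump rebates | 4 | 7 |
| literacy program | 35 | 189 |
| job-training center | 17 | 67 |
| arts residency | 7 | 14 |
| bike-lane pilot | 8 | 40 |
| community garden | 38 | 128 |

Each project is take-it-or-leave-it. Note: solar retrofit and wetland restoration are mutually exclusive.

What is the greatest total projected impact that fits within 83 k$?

410

Taking wetland restoration + literacy program + job-training center: 81 k$ used, 410 in projected impact.
Nothing else feasible within 83 k$ beats 410.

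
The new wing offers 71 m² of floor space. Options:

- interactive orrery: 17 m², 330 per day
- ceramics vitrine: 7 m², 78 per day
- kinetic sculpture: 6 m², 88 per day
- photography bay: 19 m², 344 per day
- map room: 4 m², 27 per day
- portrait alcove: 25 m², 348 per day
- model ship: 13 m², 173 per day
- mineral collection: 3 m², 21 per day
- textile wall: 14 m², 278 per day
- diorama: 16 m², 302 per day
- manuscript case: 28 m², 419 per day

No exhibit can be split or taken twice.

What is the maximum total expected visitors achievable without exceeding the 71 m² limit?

1281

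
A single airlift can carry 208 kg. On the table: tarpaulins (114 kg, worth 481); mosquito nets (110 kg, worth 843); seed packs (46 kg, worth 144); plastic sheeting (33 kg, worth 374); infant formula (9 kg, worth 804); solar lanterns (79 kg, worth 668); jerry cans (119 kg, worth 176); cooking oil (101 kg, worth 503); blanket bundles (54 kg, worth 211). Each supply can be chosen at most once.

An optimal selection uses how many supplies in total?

The maximum people served within 208 kg is 2315.
mosquito nets + infant formula + solar lanterns hits 2315 at 198 kg.
Every optimal selection uses 3 supplies.

3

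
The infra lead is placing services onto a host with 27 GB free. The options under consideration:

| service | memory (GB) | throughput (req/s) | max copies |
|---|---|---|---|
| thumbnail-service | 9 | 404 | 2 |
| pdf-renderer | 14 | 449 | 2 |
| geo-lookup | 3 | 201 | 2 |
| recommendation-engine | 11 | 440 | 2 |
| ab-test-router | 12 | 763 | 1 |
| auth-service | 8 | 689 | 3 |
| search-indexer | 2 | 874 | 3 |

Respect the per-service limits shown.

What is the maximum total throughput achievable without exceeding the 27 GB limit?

4201

By throughput per GB: search-indexer 437.00, auth-service 86.12, geo-lookup 67.00, ab-test-router 63.58 lead.
Taking geo-lookup + 2×auth-service + 3×search-indexer: 25 GB used, 4201 in throughput.
Every other selection either busts 27 GB or exceeds an availability limit or fails to beat 4201.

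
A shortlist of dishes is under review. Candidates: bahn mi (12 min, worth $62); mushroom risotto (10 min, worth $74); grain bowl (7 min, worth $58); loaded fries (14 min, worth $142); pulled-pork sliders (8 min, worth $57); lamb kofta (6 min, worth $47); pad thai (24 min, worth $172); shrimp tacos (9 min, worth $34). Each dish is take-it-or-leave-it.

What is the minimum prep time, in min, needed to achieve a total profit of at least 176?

20

Look for the lowest-prep combination reaching 176.
Taking loaded fries + lamb kofta gives 189 (≥ 176) for 20 min.
Any bundle with less than 20 min falls short of 176.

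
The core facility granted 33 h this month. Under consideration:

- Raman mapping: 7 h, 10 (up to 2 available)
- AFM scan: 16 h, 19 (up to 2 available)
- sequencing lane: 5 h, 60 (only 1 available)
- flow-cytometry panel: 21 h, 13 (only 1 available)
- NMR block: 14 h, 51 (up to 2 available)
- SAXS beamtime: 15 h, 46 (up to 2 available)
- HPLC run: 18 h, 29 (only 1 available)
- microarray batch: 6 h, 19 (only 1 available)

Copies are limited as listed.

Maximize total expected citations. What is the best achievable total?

Sequencing lane + 2×NMR block uses 33 of the 33 h and totals 162.
That's the maximum — no swap from here does better than 162.

162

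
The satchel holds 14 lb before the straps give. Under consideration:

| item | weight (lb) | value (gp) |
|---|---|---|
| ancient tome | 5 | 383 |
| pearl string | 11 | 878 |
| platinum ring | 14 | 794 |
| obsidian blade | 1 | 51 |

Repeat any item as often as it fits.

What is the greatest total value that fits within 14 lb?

Best packing: pearl string + 3×obsidian blade — 14 lb, 1031 total.
No other feasible combination exceeds 1031.

1031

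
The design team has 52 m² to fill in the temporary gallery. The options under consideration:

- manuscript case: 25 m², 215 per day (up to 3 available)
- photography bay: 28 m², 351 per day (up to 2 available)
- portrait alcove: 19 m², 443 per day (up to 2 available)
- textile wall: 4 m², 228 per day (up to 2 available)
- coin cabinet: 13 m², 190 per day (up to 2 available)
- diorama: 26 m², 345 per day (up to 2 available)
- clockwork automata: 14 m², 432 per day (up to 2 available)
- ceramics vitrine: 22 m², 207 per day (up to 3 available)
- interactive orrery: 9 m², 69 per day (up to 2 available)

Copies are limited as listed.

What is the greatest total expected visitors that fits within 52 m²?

1535

Density check — textile wall 57.00, clockwork automata 30.86, portrait alcove 23.32, coin cabinet 14.62 are the best per m².
Greedy by ratio would take 2×textile wall + coin cabinet + 2×clockwork automata: 49 m² used, total 1510.
The 17 m² tied up in textile wall and coin cabinet is better spent on portrait alcove — total rises to 1535 (51 m²).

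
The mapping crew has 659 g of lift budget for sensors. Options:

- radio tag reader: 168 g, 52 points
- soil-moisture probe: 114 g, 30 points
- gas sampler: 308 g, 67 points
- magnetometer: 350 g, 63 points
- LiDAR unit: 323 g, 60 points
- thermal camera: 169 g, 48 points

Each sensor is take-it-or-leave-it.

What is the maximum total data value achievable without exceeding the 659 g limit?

Filling by ratio: radio tag reader + soil-moisture probe + thermal camera for 130, with 208 g left unused.
Dropping soil-moisture probe frees 114 g; slotting in gas sampler (308 g) lifts the total to 167 at 645 g.
The spare 14 g is too small for any remaining sensor, and no exchange beats 167.

167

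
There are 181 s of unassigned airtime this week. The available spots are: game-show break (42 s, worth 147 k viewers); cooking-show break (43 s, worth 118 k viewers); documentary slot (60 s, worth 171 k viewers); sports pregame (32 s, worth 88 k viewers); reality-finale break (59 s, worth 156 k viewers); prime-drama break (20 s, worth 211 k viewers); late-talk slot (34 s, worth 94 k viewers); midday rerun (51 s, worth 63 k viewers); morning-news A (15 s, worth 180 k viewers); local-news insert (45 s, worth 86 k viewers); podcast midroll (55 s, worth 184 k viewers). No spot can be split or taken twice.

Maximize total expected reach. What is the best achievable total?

Filling by ratio: game-show break + prime-drama break + late-talk slot + morning-news A + podcast midroll for 816, with 15 s left unused.
Replace late-talk slot with cooking-show break: the trade gains 24 net, giving 840 at 175 s.
The closest alternative, game-show break + cooking-show break + documentary slot + prime-drama break + morning-news A, reaches only 827.

840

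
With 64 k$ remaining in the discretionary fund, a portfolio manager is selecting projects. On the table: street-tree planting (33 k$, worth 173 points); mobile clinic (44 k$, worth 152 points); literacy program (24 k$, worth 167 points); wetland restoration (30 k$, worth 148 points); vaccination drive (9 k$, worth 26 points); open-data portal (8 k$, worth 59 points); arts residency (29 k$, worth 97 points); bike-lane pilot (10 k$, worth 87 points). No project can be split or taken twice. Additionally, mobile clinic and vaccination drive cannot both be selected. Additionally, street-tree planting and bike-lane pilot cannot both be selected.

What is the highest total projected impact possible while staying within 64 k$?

402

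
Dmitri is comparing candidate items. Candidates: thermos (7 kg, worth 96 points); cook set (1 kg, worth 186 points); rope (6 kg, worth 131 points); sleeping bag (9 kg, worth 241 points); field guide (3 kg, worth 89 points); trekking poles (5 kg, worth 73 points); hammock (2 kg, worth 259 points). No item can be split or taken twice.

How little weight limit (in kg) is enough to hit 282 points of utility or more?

Minimise kg subject to total utility ≥ 282.
Taking cook set + hammock gives 445 (≥ 282) for 3 kg.
No combination under 3 kg hits 282.

3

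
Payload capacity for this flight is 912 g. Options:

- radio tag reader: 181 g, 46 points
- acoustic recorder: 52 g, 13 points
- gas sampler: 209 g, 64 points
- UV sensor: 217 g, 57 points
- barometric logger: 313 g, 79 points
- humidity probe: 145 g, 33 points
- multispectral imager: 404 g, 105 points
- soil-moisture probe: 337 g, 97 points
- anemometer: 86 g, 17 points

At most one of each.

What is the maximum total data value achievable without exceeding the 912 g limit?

Ranking by ratio (data value/g): gas sampler 0.31, soil-moisture probe 0.29, UV sensor 0.26.
Taking the top-ratio sensors first gives acoustic recorder + gas sampler + UV sensor + soil-moisture probe + anemometer for 248 (901 g).
The 303 g tied up in UV sensor and anemometer is better spent on barometric logger — total rises to 253 (911 g).

253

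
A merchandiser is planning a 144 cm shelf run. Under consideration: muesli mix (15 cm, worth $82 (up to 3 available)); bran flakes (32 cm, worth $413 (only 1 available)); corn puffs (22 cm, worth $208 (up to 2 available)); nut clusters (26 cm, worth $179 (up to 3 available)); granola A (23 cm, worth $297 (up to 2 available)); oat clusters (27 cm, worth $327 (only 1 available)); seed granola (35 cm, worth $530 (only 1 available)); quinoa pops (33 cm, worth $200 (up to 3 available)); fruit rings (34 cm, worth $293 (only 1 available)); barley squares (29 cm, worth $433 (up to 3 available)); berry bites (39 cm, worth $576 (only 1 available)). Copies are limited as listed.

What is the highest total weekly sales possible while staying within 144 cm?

Corn puffs + seed granola + 3×barley squares uses 144 of the 144 cm and totals 2037.

2037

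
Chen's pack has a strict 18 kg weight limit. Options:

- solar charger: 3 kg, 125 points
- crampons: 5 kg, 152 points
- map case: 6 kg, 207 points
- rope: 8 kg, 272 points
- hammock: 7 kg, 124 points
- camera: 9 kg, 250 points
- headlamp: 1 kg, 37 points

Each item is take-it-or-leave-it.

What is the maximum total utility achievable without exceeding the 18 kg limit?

By utility per kg: solar charger 41.67, headlamp 37.00, map case 34.50 lead.
Taking solar charger + map case + rope + headlamp: 18 kg used, 641 in utility.
Every other selection either busts 18 kg or fails to beat 641.

641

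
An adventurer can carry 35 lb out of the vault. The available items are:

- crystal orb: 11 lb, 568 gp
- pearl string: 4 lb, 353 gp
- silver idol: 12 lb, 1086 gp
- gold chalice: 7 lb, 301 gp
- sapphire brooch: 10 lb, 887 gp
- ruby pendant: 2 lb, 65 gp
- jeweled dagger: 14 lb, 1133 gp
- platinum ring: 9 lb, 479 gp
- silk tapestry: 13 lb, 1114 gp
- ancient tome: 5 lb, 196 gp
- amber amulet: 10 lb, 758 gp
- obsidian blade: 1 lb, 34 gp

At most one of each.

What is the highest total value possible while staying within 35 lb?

By value per lb: silver idol 90.50, sapphire brooch 88.70, pearl string 88.25 lead.
Greedy by ratio would take pearl string + silver idol + sapphire brooch + platinum ring: 35 lb used, total 2805.
Dropping pearl string and platinum ring frees 13 lb; slotting in silk tapestry (13 lb) lifts the total to 3087 at 35 lb.
An exhaustive check of the 4096 subsets confirms 3087.

3087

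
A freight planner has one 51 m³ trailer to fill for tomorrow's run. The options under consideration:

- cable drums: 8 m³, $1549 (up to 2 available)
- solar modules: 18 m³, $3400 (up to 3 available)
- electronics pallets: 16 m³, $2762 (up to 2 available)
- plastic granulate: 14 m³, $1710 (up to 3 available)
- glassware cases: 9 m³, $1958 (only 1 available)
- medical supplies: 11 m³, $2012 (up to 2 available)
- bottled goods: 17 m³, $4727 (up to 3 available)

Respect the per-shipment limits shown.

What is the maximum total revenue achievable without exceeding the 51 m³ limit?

14181

3×bottled goods uses 51 of the 51 m³ and totals 14181.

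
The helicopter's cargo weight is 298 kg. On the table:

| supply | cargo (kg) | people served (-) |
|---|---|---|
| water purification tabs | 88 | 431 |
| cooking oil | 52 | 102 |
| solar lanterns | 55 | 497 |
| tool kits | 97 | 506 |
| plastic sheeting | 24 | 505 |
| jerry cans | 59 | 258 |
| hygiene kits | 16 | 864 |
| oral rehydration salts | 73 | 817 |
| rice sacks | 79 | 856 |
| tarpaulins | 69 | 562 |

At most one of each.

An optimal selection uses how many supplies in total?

Optimal total is 3604.
plastic sheeting + hygiene kits + oral rehydration salts + rice sacks + tarpaulins hits 3604 at 261 kg.
Every optimal selection uses 5 supplies.

5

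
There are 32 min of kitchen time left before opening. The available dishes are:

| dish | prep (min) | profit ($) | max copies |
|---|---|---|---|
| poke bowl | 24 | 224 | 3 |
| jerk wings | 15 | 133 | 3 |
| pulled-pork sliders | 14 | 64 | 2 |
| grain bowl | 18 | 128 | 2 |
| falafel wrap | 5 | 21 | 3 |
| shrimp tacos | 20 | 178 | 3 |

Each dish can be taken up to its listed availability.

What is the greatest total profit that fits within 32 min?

266

The ratio heuristic lands on poke bowl + falafel wrap (245) but leaves 3 min idle.
Replace poke bowl and falafel wrap with 2×jerk wings: the trade gains 21 net, giving 266 at 30 min.
Every other selection either busts 32 min or exceeds an availability limit or fails to beat 266.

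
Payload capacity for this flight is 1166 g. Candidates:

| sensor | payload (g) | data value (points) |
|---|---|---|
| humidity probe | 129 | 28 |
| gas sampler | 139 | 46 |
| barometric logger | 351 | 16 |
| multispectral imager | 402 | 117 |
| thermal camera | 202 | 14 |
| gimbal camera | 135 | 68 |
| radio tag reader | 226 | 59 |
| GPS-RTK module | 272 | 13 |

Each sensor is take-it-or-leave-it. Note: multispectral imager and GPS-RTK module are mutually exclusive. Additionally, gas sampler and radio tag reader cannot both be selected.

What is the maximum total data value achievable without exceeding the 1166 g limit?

286

By data value per g: gimbal camera 0.50, gas sampler 0.33, multispectral imager 0.29 lead.
Best packing: humidity probe + multispectral imager + thermal camera + gimbal camera + radio tag reader — 1094 g, 286 total.
That's the maximum — no feasible swap from here does better than 286.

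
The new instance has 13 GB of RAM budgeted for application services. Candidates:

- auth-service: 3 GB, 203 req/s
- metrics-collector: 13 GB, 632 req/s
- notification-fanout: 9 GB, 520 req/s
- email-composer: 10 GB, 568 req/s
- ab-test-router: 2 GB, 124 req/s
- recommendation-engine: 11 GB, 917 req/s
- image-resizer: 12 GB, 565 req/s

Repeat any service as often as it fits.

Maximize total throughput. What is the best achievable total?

1041

The ratio ordering already packs tightly: ab-test-router + recommendation-engine, 13 GB, 1041.
No other feasible combination exceeds 1041.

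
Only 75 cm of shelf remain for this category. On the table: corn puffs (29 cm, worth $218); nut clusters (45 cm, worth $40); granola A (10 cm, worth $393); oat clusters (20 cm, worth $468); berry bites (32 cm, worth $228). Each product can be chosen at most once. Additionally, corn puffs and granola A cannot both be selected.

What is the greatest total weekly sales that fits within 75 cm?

Density check — granola A 39.30, oat clusters 23.40, corn puffs 7.52 are the best per cm.
Granola A + oat clusters + berry bites uses 62 of the 75 cm and totals 1089.
An exhaustive check of the 32 subsets confirms 1089.

1089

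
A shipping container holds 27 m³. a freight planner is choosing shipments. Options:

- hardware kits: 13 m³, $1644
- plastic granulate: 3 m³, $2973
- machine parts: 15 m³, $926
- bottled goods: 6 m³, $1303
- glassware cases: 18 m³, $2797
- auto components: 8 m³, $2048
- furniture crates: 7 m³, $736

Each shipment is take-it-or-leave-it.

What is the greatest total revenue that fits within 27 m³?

7073

By revenue per m³: plastic granulate 991.00, auto components 256.00, bottled goods 217.17, glassware cases 155.39 lead.
Filling by ratio: plastic granulate + bottled goods + auto components + furniture crates for 7060, with 3 m³ left unused.
Dropping auto components and furniture crates frees 15 m³; slotting in glassware cases (18 m³) lifts the total to 7073 at 27 m³.
Every other selection either busts 27 m³ or fails to beat 7073.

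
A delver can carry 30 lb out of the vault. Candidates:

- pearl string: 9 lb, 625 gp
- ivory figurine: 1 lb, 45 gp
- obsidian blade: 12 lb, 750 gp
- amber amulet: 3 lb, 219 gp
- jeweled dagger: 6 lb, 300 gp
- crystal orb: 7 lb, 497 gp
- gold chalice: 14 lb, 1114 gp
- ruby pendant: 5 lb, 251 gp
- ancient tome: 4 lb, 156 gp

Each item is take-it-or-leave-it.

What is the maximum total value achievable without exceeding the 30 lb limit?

2236

Greedy by ratio would take ivory figurine + amber amulet + crystal orb + gold chalice + ruby pendant: 30 lb used, total 2126.
The 9 lb tied up in ivory figurine and amber amulet and ruby pendant is better spent on pearl string — total rises to 2236 (30 lb).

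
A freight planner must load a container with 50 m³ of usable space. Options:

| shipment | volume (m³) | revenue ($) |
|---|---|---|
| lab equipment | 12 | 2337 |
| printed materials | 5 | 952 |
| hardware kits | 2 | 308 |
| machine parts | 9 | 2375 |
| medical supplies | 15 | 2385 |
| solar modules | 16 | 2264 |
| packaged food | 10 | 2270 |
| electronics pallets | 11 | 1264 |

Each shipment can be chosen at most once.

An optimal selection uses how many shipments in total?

Best achievable revenue is 9675.
One optimal bundle: lab equipment + hardware kits + machine parts + medical supplies + packaged food (48 m³).
All optima have 5 shipments.

5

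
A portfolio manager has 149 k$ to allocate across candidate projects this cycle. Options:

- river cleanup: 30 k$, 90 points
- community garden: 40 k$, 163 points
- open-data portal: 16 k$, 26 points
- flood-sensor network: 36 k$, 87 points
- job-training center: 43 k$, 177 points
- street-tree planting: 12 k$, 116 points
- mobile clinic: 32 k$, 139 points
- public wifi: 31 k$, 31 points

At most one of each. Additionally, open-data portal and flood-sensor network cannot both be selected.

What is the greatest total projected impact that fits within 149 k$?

621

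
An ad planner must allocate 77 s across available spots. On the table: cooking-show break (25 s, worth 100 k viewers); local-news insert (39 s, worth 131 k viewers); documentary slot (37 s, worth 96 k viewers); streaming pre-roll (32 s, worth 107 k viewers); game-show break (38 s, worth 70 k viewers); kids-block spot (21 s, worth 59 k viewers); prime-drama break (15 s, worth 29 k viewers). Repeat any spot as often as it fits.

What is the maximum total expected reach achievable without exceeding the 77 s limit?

Density check — cooking-show break 4.00, local-news insert 3.36, streaming pre-roll 3.34, kids-block spot 2.81 are the best per s.
Taking 3×cooking-show break: 75 s used, 300 in expected reach.
No other feasible combination exceeds 300.

300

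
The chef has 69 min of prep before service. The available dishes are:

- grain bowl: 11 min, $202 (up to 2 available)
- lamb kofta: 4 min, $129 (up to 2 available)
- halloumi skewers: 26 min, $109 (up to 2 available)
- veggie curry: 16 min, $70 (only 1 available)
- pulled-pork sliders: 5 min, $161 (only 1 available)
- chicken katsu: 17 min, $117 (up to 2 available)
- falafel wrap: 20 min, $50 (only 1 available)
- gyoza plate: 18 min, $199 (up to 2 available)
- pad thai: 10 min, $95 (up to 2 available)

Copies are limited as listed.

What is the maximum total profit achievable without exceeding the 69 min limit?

1117

Best packing: 2×grain bowl + 2×lamb kofta + pulled-pork sliders + gyoza plate + pad thai — 63 min, 1117 total.
No other feasible combination exceeds 1117.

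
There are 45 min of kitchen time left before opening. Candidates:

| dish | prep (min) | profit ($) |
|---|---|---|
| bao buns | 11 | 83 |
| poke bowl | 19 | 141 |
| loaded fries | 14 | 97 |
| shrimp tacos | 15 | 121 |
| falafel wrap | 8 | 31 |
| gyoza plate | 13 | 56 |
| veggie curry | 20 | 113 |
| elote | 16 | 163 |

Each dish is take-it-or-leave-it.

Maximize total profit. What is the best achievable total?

381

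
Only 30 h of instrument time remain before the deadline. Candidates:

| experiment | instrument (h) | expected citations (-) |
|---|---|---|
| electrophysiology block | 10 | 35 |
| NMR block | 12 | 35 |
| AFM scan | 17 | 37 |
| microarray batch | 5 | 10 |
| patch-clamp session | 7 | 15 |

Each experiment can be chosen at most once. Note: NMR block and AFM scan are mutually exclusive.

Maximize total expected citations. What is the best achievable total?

85

Electrophysiology block + NMR block + patch-clamp session uses 29 of the 30 h and totals 85.
Every other selection either busts 30 h or breaks a pairing rule or fails to beat 85.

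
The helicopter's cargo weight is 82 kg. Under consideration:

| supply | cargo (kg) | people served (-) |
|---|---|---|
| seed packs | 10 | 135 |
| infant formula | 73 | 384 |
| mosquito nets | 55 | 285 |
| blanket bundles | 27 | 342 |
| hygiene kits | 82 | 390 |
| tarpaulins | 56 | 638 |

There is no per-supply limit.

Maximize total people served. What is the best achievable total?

Density check — seed packs 13.50, blanket bundles 12.67, tarpaulins 11.39 are the best per kg.
8×seed packs uses 80 of the 82 kg and totals 1080.
Nothing else within 82 kg beats 1080.

1080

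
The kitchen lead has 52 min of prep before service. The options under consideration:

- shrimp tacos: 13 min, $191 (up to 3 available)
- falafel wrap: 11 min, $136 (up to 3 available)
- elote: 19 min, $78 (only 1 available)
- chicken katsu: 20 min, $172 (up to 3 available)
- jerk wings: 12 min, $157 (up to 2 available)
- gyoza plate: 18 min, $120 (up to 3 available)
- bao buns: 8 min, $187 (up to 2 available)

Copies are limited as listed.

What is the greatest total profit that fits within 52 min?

858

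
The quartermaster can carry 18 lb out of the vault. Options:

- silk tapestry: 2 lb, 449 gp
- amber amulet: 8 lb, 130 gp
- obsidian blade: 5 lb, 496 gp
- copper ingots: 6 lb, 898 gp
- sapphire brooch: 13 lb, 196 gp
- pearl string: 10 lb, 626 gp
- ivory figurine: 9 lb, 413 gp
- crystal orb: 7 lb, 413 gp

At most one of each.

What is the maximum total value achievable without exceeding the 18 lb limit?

The ratio heuristic lands on silk tapestry + obsidian blade + copper ingots (1843) but leaves 5 lb idle.
The 5 lb tied up in obsidian blade is better spent on pearl string — total rises to 1973 (18 lb).
Next best is silk tapestry + obsidian blade + copper ingots at 1843 (13 lb) — short by 130.

1973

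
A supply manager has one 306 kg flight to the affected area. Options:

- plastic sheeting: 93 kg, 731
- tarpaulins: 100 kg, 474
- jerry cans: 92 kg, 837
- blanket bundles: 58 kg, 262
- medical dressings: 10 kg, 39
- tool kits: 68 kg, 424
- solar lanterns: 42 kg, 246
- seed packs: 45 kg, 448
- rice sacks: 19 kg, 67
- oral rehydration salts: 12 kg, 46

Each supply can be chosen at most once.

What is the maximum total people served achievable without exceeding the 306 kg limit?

Taking plastic sheeting + jerry cans + tool kits + seed packs: 298 kg used, 2440 in people served.
Next best is plastic sheeting + jerry cans + solar lanterns + seed packs + rice sacks + oral rehydration salts at 2375 (303 kg) — short by 65.

2440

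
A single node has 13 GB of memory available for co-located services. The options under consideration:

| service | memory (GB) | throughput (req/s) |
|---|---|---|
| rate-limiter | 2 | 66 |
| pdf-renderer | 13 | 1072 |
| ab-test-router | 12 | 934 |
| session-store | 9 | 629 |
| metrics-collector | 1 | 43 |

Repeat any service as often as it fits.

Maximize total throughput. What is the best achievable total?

1072

Ranking by ratio (throughput/GB): pdf-renderer 82.46, ab-test-router 77.83, session-store 69.89.
Pdf-renderer uses 13 of the 13 GB and totals 1072.
Every other selection either busts 13 GB or fails to beat 1072.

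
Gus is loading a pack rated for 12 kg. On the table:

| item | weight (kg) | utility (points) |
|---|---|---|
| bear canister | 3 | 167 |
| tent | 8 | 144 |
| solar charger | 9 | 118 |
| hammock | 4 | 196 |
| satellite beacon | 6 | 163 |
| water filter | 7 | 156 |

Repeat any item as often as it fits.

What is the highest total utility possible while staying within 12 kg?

4×bear canister uses 12 of the 12 kg and totals 668.
That's the maximum — no swap from here does better than 668.

668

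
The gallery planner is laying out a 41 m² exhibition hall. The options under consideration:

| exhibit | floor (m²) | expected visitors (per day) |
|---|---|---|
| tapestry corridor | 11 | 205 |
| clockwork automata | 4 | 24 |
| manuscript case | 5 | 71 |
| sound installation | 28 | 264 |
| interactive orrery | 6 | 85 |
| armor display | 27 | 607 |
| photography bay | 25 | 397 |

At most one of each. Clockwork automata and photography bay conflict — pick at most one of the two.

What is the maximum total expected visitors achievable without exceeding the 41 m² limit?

Taking tapestry corridor + armor display: 38 m² used, 812 in expected visitors.
The spare 3 m² is too small for any remaining exhibit, and no feasible exchange beats 812.

812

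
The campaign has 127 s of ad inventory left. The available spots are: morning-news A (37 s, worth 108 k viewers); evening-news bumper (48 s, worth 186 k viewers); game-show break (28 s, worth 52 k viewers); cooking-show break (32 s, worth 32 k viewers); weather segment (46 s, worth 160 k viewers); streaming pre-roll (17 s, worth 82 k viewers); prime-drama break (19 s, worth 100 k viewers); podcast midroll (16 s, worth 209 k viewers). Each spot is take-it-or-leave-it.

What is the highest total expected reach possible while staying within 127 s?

637

The ratio heuristic lands on evening-news bumper + streaming pre-roll + prime-drama break + podcast midroll (577) but leaves 27 s idle.
The 19 s tied up in prime-drama break is better spent on weather segment — total rises to 637 (127 s).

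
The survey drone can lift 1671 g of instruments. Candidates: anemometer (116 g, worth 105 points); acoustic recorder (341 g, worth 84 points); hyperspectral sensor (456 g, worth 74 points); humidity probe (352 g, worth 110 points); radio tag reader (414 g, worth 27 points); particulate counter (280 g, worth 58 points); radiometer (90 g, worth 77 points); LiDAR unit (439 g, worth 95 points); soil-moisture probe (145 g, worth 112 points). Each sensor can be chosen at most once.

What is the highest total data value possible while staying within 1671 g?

Anemometer + acoustic recorder + humidity probe + radiometer + LiDAR unit + soil-moisture probe uses 1483 of the 1671 g and totals 583.
Next best is anemometer + hyperspectral sensor + humidity probe + radiometer + LiDAR unit + soil-moisture probe at 573 (1598 g) — short by 10.

583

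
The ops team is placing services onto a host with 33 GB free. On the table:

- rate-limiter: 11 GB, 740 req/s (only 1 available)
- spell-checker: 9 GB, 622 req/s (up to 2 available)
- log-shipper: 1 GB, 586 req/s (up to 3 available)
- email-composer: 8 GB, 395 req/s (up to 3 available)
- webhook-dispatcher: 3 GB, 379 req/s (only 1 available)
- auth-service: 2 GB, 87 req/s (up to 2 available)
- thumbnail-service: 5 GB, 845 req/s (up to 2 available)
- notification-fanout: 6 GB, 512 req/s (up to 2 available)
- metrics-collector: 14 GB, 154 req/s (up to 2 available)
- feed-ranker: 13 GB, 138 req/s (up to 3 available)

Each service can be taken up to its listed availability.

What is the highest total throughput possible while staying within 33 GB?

The ratio heuristic lands on 3×log-shipper + webhook-dispatcher + 2×auth-service + 2×thumbnail-service + 2×notification-fanout (5025) but leaves 1 GB idle.
The 10 GB tied up in 2×auth-service and notification-fanout is better spent on rate-limiter — total rises to 5079 (33 GB).
Every other selection either busts 33 GB or exceeds an availability limit or fails to beat 5079.

5079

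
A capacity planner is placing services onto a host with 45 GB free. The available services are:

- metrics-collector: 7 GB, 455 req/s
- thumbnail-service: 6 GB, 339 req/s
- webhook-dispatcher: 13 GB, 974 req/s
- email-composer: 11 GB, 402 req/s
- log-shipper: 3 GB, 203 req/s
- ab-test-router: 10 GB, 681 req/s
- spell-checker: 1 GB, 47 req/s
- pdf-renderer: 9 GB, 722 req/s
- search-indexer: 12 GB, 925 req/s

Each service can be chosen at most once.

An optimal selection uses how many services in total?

Optimal total is 3349.
webhook-dispatcher + ab-test-router + spell-checker + pdf-renderer + search-indexer hits 3349 at 45 GB.
All optima have 5 services.

5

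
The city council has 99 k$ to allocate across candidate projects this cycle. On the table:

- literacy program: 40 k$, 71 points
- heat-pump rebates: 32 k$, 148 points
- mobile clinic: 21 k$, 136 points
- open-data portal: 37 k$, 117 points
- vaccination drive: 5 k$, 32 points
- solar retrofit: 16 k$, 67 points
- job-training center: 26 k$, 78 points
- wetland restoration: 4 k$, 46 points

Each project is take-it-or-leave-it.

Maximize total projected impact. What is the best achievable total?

Density check — wetland restoration 11.50, mobile clinic 6.48, vaccination drive 6.40, heat-pump rebates 4.62 are the best per k$.
Greedy by ratio would take heat-pump rebates + mobile clinic + vaccination drive + solar retrofit + wetland restoration: 78 k$ used, total 429.
Replace solar retrofit with open-data portal: the trade gains 50 net, giving 479 at 99 k$.
Next best is heat-pump rebates + mobile clinic + solar retrofit + job-training center + wetland restoration at 475 (99 k$) — short by 4.

479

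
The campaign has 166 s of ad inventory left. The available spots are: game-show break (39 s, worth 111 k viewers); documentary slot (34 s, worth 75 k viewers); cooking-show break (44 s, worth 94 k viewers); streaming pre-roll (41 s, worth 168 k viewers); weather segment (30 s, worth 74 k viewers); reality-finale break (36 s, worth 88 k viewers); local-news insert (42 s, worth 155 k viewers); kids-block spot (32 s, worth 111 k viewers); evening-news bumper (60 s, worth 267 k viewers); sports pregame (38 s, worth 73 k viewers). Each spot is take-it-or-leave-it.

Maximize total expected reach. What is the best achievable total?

620

By expected reach per s: evening-news bumper 4.45, streaming pre-roll 4.10, local-news insert 3.69, kids-block spot 3.47 lead.
A density-first pass picks streaming pre-roll + local-news insert + evening-news bumper — 590 at 143 s.
Replace local-news insert with weather segment + kids-block spot: the trade gains 30 net, giving 620 at 163 s.
Next best is weather segment + local-news insert + kids-block spot + evening-news bumper at 607 (164 s) — short by 13.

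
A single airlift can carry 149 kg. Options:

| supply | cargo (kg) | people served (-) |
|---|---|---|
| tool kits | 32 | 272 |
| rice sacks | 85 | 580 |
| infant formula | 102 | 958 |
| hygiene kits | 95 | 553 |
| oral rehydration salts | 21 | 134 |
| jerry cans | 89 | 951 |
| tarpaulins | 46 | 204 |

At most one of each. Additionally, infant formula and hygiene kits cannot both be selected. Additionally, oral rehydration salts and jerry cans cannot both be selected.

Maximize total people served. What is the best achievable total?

1230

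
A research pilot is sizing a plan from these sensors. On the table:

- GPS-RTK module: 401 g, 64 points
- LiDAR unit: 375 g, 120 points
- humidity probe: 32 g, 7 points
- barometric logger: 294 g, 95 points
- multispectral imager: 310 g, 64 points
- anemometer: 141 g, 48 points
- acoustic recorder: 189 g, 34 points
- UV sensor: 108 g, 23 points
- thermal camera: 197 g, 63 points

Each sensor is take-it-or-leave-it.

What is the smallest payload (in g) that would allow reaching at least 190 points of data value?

Look for the lowest-payload combination reaching 190.
Taking LiDAR unit + humidity probe + thermal camera gives 190 (≥ 190) for 604 g.
Below 604 g the best achievable stays under 190.

604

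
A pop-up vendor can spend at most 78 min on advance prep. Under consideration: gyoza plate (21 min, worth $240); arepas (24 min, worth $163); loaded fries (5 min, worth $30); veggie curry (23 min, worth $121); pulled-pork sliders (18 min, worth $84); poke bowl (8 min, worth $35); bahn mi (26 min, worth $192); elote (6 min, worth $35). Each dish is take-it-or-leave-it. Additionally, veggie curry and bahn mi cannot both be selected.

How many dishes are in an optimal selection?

Optimal total is 630.
For example gyoza plate + arepas + bahn mi + elote achieves it, using 77 min.
Every optimal selection uses 4 dishes.

4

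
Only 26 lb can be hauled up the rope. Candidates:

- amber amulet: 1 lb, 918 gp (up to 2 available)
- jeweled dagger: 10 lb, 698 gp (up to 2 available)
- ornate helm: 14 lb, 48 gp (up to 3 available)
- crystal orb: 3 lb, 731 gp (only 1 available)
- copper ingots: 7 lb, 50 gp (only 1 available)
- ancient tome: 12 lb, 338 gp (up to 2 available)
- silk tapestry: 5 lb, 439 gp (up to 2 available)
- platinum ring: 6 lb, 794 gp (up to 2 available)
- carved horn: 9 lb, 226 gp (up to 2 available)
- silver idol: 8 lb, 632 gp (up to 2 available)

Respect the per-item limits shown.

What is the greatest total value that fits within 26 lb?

4787

A density-first pass picks 2×amber amulet + crystal orb + silk tapestry + 2×platinum ring — 4594 at 22 lb.
Replace silk tapestry with silver idol: the trade gains 193 net, giving 4787 at 25 lb.
Every other selection either busts 26 lb or exceeds an availability limit or fails to beat 4787.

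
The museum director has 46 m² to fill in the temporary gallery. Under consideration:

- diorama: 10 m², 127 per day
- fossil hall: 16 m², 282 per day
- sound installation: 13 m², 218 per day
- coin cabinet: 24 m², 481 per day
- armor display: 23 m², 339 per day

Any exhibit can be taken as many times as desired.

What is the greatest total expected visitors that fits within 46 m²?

782

Taking the top-ratio exhibits first gives fossil hall + coin cabinet for 763 (40 m²).
Dropping coin cabinet frees 24 m²; slotting in fossil hall + sound installation (29 m²) lifts the total to 782 at 45 m².
Nothing else within 46 m² beats 782.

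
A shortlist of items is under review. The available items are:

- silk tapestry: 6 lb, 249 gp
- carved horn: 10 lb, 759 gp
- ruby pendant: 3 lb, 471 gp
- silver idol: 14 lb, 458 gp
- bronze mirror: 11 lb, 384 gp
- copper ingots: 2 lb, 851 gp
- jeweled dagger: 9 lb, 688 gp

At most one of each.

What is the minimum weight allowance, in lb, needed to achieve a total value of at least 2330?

21

Minimise lb subject to total value ≥ 2330.
silk tapestry + carved horn + ruby pendant + copper ingots reaches 2330 using 21 lb.
Any bundle with less than 21 lb falls short of 2330.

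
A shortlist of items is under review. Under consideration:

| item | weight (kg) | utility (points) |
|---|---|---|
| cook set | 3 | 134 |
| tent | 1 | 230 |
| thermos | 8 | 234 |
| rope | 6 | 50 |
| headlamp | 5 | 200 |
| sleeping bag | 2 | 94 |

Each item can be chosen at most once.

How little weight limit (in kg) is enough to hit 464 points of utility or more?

8

Minimise kg subject to total utility ≥ 464.
Taking tent + headlamp + sleeping bag gives 524 (≥ 464) for 8 kg.
No combination under 8 kg hits 464.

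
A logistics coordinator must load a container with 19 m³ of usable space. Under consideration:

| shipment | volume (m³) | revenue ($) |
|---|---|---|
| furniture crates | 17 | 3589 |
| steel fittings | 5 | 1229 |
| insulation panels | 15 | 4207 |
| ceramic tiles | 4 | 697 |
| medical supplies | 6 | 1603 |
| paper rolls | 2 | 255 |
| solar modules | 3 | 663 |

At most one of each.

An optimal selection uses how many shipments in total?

Best achievable revenue is 4904.
insulation panels + ceramic tiles hits 4904 at 19 m³.
Every optimal selection uses 2 shipments.

2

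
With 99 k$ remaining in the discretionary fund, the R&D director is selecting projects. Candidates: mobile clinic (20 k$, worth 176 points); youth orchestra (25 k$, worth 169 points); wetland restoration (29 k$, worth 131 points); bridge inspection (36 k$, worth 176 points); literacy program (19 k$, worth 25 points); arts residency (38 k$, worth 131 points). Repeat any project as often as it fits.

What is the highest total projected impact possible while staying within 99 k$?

729

By projected impact per k$: mobile clinic 8.80, youth orchestra 6.76, bridge inspection 4.89, wetland restoration 4.52 lead.
Taking 4×mobile clinic + literacy program: 99 k$ used, 729 in projected impact.
No other feasible combination exceeds 729.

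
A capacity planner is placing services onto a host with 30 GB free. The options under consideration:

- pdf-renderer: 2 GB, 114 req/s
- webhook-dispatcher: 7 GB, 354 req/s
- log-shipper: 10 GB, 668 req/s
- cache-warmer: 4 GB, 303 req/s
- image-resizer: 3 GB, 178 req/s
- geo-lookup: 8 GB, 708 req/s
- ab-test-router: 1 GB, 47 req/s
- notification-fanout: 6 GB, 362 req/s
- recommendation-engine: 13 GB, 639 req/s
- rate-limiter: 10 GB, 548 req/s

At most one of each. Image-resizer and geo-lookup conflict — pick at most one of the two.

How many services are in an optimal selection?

5

Best achievable throughput is 2155.
For example pdf-renderer + log-shipper + cache-warmer + geo-lookup + notification-fanout achieves it, using 30 GB.
All optima have 5 services.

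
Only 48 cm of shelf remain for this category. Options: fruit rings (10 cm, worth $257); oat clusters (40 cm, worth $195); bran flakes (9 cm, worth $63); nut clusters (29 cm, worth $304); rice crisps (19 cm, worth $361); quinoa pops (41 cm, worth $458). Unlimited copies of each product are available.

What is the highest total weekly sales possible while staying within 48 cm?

1028

Density check — fruit rings 25.70, rice crisps 19.00, quinoa pops 11.17 are the best per cm.
The ratio ordering already packs tightly: 4×fruit rings, 40 cm, 1028.
Every other selection either busts 48 cm or fails to beat 1028.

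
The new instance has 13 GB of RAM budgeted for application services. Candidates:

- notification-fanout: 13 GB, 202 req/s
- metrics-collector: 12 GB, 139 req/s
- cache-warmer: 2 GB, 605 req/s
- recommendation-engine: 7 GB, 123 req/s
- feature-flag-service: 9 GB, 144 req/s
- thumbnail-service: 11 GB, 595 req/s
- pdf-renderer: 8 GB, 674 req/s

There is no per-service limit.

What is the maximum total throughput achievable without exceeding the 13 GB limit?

3630

6×cache-warmer uses 12 of the 13 GB and totals 3630.
That's the maximum — no swap from here does better than 3630.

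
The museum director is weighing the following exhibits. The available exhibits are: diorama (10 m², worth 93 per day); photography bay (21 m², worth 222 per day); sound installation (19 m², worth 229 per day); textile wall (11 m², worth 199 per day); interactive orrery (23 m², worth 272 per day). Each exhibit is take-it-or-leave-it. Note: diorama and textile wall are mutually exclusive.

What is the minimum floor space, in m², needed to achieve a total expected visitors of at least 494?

Need the lightest bundle worth ≥ 494.
sound installation + interactive orrery reaches 501 using 42 m².
Any bundle with less than 42 m² falls short of 494.

42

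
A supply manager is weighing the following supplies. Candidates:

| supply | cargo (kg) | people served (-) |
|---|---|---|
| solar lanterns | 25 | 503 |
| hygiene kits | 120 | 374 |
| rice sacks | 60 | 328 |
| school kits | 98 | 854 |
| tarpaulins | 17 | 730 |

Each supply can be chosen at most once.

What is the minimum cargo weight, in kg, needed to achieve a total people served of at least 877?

Need the lightest bundle worth ≥ 877.
solar lanterns + tarpaulins: 1233 people served at 42 kg.
Below 42 kg the best achievable stays under 877.

42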